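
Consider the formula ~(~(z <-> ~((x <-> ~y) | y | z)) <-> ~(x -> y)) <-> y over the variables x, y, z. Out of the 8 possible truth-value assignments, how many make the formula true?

x  y  z  |  φ
F  F  F  |  F
F  F  T  |  F
F  T  F  |  F
F  T  T  |  T
T  F  F  |  F
T  F  T  |  T
T  T  F  |  F
T  T  T  |  T
The formula is true on 3 of the 8 rows.

3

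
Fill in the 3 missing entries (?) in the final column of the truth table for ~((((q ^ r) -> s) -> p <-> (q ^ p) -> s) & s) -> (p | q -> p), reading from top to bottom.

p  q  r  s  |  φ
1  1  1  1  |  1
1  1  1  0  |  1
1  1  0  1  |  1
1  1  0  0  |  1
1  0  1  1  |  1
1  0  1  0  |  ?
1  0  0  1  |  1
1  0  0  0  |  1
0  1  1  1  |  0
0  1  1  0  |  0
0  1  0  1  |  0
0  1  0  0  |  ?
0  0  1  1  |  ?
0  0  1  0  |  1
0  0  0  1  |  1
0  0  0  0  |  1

Row p=1, q=0, r=1, s=0: ~((((q ^ r) -> s) -> p <-> (q ^ p) -> s) & s) = 1, (p | q -> p) = 1, so the formula = 1.
Row p=0, q=1, r=0, s=0: ~((((q ^ r) -> s) -> p <-> (q ^ p) -> s) & s) = 1, (p | q -> p) = 0, so the formula = 0.
Row p=0, q=0, r=1, s=1: ~((((q ^ r) -> s) -> p <-> (q ^ p) -> s) & s) = 1, (p | q -> p) = 1, so the formula = 1.

1, 0, 1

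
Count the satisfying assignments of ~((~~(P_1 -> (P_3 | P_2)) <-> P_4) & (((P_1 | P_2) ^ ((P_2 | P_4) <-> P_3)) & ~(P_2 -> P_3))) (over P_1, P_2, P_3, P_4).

14

P_1 | P_2 | P_3 | P_4 || φ
 T  |  T  |  T  |  T  || T
 T  |  T  |  T  |  F  || T
 T  |  T  |  F  |  T  || F
 T  |  T  |  F  |  F  || T
 T  |  F  |  T  |  T  || T
 T  |  F  |  T  |  F  || T
 T  |  F  |  F  |  T  || T
 T  |  F  |  F  |  F  || T
 F  |  T  |  T  |  T  || T
 F  |  T  |  T  |  F  || T
 F  |  T  |  F  |  T  || F
 F  |  T  |  F  |  F  || T
 F  |  F  |  T  |  T  || T
 F  |  F  |  T  |  F  || T
 F  |  F  |  F  |  T  || T
 F  |  F  |  F  |  F  || T
The formula is true on 14 of the 16 rows.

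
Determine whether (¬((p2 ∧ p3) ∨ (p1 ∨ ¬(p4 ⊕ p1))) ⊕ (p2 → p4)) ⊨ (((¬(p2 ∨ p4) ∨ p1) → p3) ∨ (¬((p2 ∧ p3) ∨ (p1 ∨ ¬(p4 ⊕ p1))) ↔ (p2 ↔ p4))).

p1 | p2 | p3 | p4 | φ | ψ
-- | -- | -- | -- | - | -
0  | 0  | 0  | 0  | 1 | 0
0  | 0  | 0  | 1  | 0 | 1
0  | 0  | 1  | 0  | 1 | 1
0  | 0  | 1  | 1  | 0 | 1
0  | 1  | 0  | 0  | 0 | 1
0  | 1  | 0  | 1  | 0 | 1
0  | 1  | 1  | 0  | 0 | 1
0  | 1  | 1  | 1  | 1 | 1
1  | 0  | 0  | 0  | 1 | 0
1  | 0  | 0  | 1  | 1 | 1
1  | 0  | 1  | 0  | 1 | 1
1  | 0  | 1  | 1  | 1 | 1
1  | 1  | 0  | 0  | 0 | 1
1  | 1  | 0  | 1  | 1 | 0
1  | 1  | 1  | 0  | 0 | 1
1  | 1  | 1  | 1  | 1 | 1
At p1=0, p2=0, p3=0, p4=0 we have φ true but ψ false, so φ does not entail ψ.

no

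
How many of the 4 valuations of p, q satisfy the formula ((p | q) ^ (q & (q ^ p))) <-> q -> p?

p  q  |  φ
T  T  |  T
T  F  |  T
F  T  |  T
F  F  |  F
The formula is true on 3 of the 4 rows.

3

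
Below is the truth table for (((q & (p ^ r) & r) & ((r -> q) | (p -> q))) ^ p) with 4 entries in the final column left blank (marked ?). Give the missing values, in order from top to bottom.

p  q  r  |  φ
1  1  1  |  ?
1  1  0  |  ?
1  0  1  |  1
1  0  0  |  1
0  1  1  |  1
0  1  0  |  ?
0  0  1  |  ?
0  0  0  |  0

Row p=1, q=1, r=1: ((q & (p ^ r) & r) & ((r -> q) | (p -> q))) = 0, so the formula = 1.
Row p=1, q=1, r=0: ((q & (p ^ r) & r) & ((r -> q) | (p -> q))) = 0, so the formula = 1.
Row p=0, q=1, r=0: ((q & (p ^ r) & r) & ((r -> q) | (p -> q))) = 0, so the formula = 0.
Row p=0, q=0, r=1: ((q & (p ^ r) & r) & ((r -> q) | (p -> q))) = 0, so the formula = 0.

1, 1, 0, 0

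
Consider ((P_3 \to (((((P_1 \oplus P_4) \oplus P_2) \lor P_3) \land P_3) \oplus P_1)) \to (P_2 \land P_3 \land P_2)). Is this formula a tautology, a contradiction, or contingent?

contingent

P_1 | P_2 | P_3 | P_4 || φ
 T  |  T  |  T  |  T  || T
 T  |  T  |  T  |  F  || T
 T  |  T  |  F  |  T  || F
 T  |  T  |  F  |  F  || F
 T  |  F  |  T  |  T  || T
 T  |  F  |  T  |  F  || T
 T  |  F  |  F  |  T  || F
 T  |  F  |  F  |  F  || F
 F  |  T  |  T  |  T  || T
 F  |  T  |  T  |  F  || T
 F  |  T  |  F  |  T  || F
 F  |  T  |  F  |  F  || F
 F  |  F  |  T  |  T  || F
 F  |  F  |  T  |  F  || F
 F  |  F  |  F  |  T  || F
 F  |  F  |  F  |  F  || F
6 of 16 rows are T, so the formula is contingent.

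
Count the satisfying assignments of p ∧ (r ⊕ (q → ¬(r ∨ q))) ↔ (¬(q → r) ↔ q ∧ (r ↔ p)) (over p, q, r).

2

p | q | r | φ
- | - | - | -
T | T | T | F
T | T | F | T
T | F | T | F
T | F | F | T
F | T | T | F
F | T | F | F
F | F | T | F
F | F | F | F
The formula is true on 2 of the 8 rows.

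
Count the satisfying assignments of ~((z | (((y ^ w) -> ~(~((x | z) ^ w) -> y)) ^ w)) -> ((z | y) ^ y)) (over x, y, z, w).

7

x  y  z  w     (y ^ w)  (x | z)  ((x | z) ^ w)  ~((x | z) ^ w)  (~((x | z) ^ w) -> y)  ~(~((x | z) ^ w) -> y)  (z | y)  ((z | y) ^ y)  φ
T  T  T  T        F        T           F              T                   T                      F                T           F        T
T  T  T  F        T        T           T              F                   T                      F                T           F        T
T  T  F  T        F        T           F              T                   T                      F                T           F        F
T  T  F  F        T        T           T              F                   T                      F                T           F        F
T  F  T  T        T        T           F              T                   F                      T                T           T        F
T  F  T  F        F        T           T              F                   T                      F                T           T        F
T  F  F  T        T        T           F              T                   F                      T                F           F        F
T  F  F  F        F        T           T              F                   T                      F                F           F        T
F  T  T  T        F        T           F              T                   T                      F                T           F        T
F  T  T  F        T        T           T              F                   T                      F                T           F        T
F  T  F  T        F        F           T              F                   T                      F                T           F        F
F  T  F  F        T        F           F              T                   T                      F                T           F        F
F  F  T  T        T        T           F              T                   F                      T                T           T        F
F  F  T  F        F        T           T              F                   T                      F                T           T        F
F  F  F  T        T        F           T              F                   T                      F                F           F        T
F  F  F  F        F        F           F              T                   F                      T                F           F        T
The formula is true on 7 of the 16 rows.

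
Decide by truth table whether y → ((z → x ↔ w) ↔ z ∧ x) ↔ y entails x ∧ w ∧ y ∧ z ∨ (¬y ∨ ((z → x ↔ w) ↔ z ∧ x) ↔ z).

no

x | y | z | w || φ | ψ
T | T | T | T || T | T
T | T | T | F || F | F
T | T | F | T || F | T
T | T | F | F || T | F
T | F | T | T || F | T
T | F | T | F || F | T
T | F | F | T || F | F
T | F | F | F || F | F
F | T | T | T || T | T
F | T | T | F || F | F
F | T | F | T || F | T
F | T | F | F || T | F
F | F | T | T || F | T
F | F | T | F || F | T
F | F | F | T || F | F
F | F | F | F || F | F
At x=T, y=T, z=F, w=F we have φ true but ψ false, so φ does not entail ψ.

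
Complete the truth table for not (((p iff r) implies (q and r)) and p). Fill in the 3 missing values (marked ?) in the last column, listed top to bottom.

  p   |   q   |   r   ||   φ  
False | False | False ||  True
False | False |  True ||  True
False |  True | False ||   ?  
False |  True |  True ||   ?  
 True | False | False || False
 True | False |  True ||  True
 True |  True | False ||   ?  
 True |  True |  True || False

Row p=False, q=True, r=False: ((p iff r) implies (q and r)) = False, (((p iff r) implies (q and r)) and p) = False, so the formula = True.
Row p=False, q=True, r=True: ((p iff r) implies (q and r)) = True, (((p iff r) implies (q and r)) and p) = False, so the formula = True.
Row p=True, q=True, r=False: ((p iff r) implies (q and r)) = True, (((p iff r) implies (q and r)) and p) = True, so the formula = False.

True, True, False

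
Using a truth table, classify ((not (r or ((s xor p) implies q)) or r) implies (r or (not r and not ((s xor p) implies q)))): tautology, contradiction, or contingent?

tautology

p  q  r  s  |  (s xor p)  ((s xor p) implies q)  (r or ((s xor p) implies q))  not r  not ((s xor p) implies q)  φ
F  F  F  F  |      F                T                         T                  T                F              T
F  F  F  T  |      T                F                         F                  T                T              T
F  F  T  F  |      F                T                         T                  F                F              T
F  F  T  T  |      T                F                         T                  F                T              T
F  T  F  F  |      F                T                         T                  T                F              T
F  T  F  T  |      T                T                         T                  T                F              T
F  T  T  F  |      F                T                         T                  F                F              T
F  T  T  T  |      T                T                         T                  F                F              T
T  F  F  F  |      T                F                         F                  T                T              T
T  F  F  T  |      F                T                         T                  T                F              T
T  F  T  F  |      T                F                         T                  F                T              T
T  F  T  T  |      F                T                         T                  F                F              T
T  T  F  F  |      T                T                         T                  T                F              T
T  T  F  T  |      F                T                         T                  T                F              T
T  T  T  F  |      T                T                         T                  F                F              T
T  T  T  T  |      F                T                         T                  F                F              T
Every row is T, so the formula is a tautology.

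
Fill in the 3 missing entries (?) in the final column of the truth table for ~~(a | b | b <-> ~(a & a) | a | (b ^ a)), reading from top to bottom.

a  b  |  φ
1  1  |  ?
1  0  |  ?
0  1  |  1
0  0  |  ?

Row a=1, b=1: (a | b | b <-> ~(a & a) | a | (b ^ a)) = 1, ~(a | b | b <-> ~(a & a) | a | (b ^ a)) = 0, so the formula = 1.
Row a=1, b=0: (a | b | b <-> ~(a & a) | a | (b ^ a)) = 1, ~(a | b | b <-> ~(a & a) | a | (b ^ a)) = 0, so the formula = 1.
Row a=0, b=0: (a | b | b <-> ~(a & a) | a | (b ^ a)) = 0, ~(a | b | b <-> ~(a & a) | a | (b ^ a)) = 1, so the formula = 0.

1, 1, 0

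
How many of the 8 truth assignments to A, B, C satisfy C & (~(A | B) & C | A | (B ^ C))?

3

  A      B      C       (A | B)  ~(A | B)  (~(A | B) & C)  (B ^ C)    φ  
 True   True   True       True    False        False        False    True
 True   True  False       True    False        False         True   False
 True  False   True       True    False        False         True    True
 True  False  False       True    False        False        False   False
False   True   True       True    False        False        False   False
False   True  False       True    False        False         True   False
False  False   True      False     True         True         True    True
False  False  False      False     True        False        False   False
The formula is true on 3 of the 8 rows.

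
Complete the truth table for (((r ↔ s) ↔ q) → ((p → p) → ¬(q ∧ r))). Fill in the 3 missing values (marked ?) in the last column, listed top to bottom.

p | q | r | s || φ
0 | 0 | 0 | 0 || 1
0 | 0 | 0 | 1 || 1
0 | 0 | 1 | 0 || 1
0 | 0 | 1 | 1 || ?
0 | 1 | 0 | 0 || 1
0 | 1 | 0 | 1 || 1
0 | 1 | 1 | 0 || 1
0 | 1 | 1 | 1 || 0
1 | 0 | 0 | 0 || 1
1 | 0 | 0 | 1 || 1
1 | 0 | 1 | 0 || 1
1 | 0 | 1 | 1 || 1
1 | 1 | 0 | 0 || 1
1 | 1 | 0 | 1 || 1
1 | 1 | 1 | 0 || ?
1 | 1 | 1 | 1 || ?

1, 1, 0

Row p=0, q=0, r=1, s=1: ((r ↔ s) ↔ q) = 0, ((p → p) → ¬(q ∧ r)) = 1, so the formula = 1.
Row p=1, q=1, r=1, s=0: ((r ↔ s) ↔ q) = 0, ((p → p) → ¬(q ∧ r)) = 0, so the formula = 1.
Row p=1, q=1, r=1, s=1: ((r ↔ s) ↔ q) = 1, ((p → p) → ¬(q ∧ r)) = 0, so the formula = 0.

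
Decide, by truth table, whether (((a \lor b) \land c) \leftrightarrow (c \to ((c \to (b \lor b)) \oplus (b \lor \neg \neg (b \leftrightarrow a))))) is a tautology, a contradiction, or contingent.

contradiction

a | b | c || φ
F | F | F || F
F | F | T || F
F | T | F || F
F | T | T || F
T | F | F || F
T | F | T || F
T | T | F || F
T | T | T || F
Every row is F, so the formula is a contradiction.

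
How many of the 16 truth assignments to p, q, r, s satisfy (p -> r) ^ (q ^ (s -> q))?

p | q | r | s | (p -> r) | (s -> q) | (q ^ (s -> q)) | ((p -> r) ^ (q ^ (s -> q)))
- | - | - | - | -------- | -------- | -------------- | ---------------------------
1 | 1 | 1 | 1 |    1     |    1     |       0        |              1             
1 | 1 | 1 | 0 |    1     |    1     |       0        |              1             
1 | 1 | 0 | 1 |    0     |    1     |       0        |              0             
1 | 1 | 0 | 0 |    0     |    1     |       0        |              0             
1 | 0 | 1 | 1 |    1     |    0     |       0        |              1             
1 | 0 | 1 | 0 |    1     |    1     |       1        |              0             
1 | 0 | 0 | 1 |    0     |    0     |       0        |              0             
1 | 0 | 0 | 0 |    0     |    1     |       1        |              1             
0 | 1 | 1 | 1 |    1     |    1     |       0        |              1             
0 | 1 | 1 | 0 |    1     |    1     |       0        |              1             
0 | 1 | 0 | 1 |    1     |    1     |       0        |              1             
0 | 1 | 0 | 0 |    1     |    1     |       0        |              1             
0 | 0 | 1 | 1 |    1     |    0     |       0        |              1             
0 | 0 | 1 | 0 |    1     |    1     |       1        |              0             
0 | 0 | 0 | 1 |    1     |    0     |       0        |              1             
0 | 0 | 0 | 0 |    1     |    1     |       1        |              0             
The formula is true on 10 of the 16 rows.

10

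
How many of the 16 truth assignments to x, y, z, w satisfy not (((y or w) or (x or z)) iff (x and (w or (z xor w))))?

9

  x   |   y   |   z   |   w   |   φ  
----- | ----- | ----- | ----- | -----
False | False | False | False | False
False | False | False |  True |  True
False | False |  True | False |  True
False | False |  True |  True |  True
False |  True | False | False |  True
False |  True | False |  True |  True
False |  True |  True | False |  True
False |  True |  True |  True |  True
 True | False | False | False |  True
 True | False | False |  True | False
 True | False |  True | False | False
 True | False |  True |  True | False
 True |  True | False | False |  True
 True |  True | False |  True | False
 True |  True |  True | False | False
 True |  True |  True |  True | False
The formula is true on 9 of the 16 rows.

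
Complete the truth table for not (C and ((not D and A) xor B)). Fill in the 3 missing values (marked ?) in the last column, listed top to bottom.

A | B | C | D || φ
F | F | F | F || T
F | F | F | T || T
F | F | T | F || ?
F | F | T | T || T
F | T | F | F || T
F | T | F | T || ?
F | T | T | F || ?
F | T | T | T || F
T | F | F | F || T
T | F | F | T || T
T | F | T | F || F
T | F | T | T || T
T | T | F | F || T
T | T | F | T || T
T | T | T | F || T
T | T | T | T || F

Row A=F, B=F, C=T, D=F: ((not D and A) xor B) = F, (C and ((not D and A) xor B)) = F, so the formula = T.
Row A=F, B=T, C=F, D=T: ((not D and A) xor B) = T, (C and ((not D and A) xor B)) = F, so the formula = T.
Row A=F, B=T, C=T, D=F: ((not D and A) xor B) = T, (C and ((not D and A) xor B)) = T, so the formula = F.

T, T, F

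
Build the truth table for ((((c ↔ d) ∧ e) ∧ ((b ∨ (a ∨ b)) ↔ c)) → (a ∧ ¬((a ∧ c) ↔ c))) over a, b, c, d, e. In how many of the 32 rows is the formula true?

a | b | c | d | e || φ
F | F | F | F | F || T
F | F | F | F | T || F
F | F | F | T | F || T
F | F | F | T | T || T
F | F | T | F | F || T
F | F | T | F | T || T
F | F | T | T | F || T
F | F | T | T | T || T
F | T | F | F | F || T
F | T | F | F | T || T
F | T | F | T | F || T
F | T | F | T | T || T
F | T | T | F | F || T
F | T | T | F | T || T
F | T | T | T | F || T
F | T | T | T | T || F
T | F | F | F | F || T
T | F | F | F | T || T
T | F | F | T | F || T
T | F | F | T | T || T
T | F | T | F | F || T
T | F | T | F | T || T
T | F | T | T | F || T
T | F | T | T | T || F
T | T | F | F | F || T
T | T | F | F | T || T
T | T | F | T | F || T
T | T | F | T | T || T
T | T | T | F | F || T
T | T | T | F | T || T
T | T | T | T | F || T
T | T | T | T | T || F
The formula is true on 28 of the 32 rows.

28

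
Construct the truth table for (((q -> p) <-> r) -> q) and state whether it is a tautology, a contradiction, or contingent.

contingent

  p   |   q   |   r   || (q -> p) | ((q -> p) <-> r) | (((q -> p) <-> r) -> q)
False | False | False ||   True   |      False       |           True         
False | False |  True ||   True   |       True       |          False         
False |  True | False ||  False   |       True       |           True         
False |  True |  True ||  False   |      False       |           True         
 True | False | False ||   True   |      False       |           True         
 True | False |  True ||   True   |       True       |          False         
 True |  True | False ||   True   |      False       |           True         
 True |  True |  True ||   True   |       True       |           True         
6 of 8 rows are True, so the formula is contingent.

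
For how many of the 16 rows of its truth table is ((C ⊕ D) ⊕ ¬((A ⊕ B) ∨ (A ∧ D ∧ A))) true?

8

A  B  C  D  |  (C ⊕ D)  (A ⊕ B)  (A ∧ D ∧ A)  ((A ⊕ B) ∨ (A ∧ D ∧ A))  ¬((A ⊕ B) ∨ (A ∧ D ∧ A))  φ
1  1  1  1  |     0        0          1                  1                        0              0
1  1  1  0  |     1        0          0                  0                        1              0
1  1  0  1  |     1        0          1                  1                        0              1
1  1  0  0  |     0        0          0                  0                        1              1
1  0  1  1  |     0        1          1                  1                        0              0
1  0  1  0  |     1        1          0                  1                        0              1
1  0  0  1  |     1        1          1                  1                        0              1
1  0  0  0  |     0        1          0                  1                        0              0
0  1  1  1  |     0        1          0                  1                        0              0
0  1  1  0  |     1        1          0                  1                        0              1
0  1  0  1  |     1        1          0                  1                        0              1
0  1  0  0  |     0        1          0                  1                        0              0
0  0  1  1  |     0        0          0                  0                        1              1
0  0  1  0  |     1        0          0                  0                        1              0
0  0  0  1  |     1        0          0                  0                        1              0
0  0  0  0  |     0        0          0                  0                        1              1
The formula is true on 8 of the 16 rows.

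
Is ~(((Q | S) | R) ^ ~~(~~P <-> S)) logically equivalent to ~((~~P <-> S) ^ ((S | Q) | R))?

P | Q | R | S || φ | ψ
0 | 0 | 0 | 0 || 0 | 0
0 | 0 | 0 | 1 || 0 | 0
0 | 0 | 1 | 0 || 1 | 1
0 | 0 | 1 | 1 || 0 | 0
0 | 1 | 0 | 0 || 1 | 1
0 | 1 | 0 | 1 || 0 | 0
0 | 1 | 1 | 0 || 1 | 1
0 | 1 | 1 | 1 || 0 | 0
1 | 0 | 0 | 0 || 1 | 1
1 | 0 | 0 | 1 || 1 | 1
1 | 0 | 1 | 0 || 0 | 0
1 | 0 | 1 | 1 || 1 | 1
1 | 1 | 0 | 0 || 0 | 0
1 | 1 | 0 | 1 || 1 | 1
1 | 1 | 1 | 0 || 0 | 0
1 | 1 | 1 | 1 || 1 | 1
The columns for φ and ψ agree on every row, so they are logically equivalent.

equivalent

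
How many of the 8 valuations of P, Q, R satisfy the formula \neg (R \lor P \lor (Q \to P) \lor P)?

P | Q | R | φ
- | - | - | -
T | T | T | F
T | T | F | F
T | F | T | F
T | F | F | F
F | T | T | F
F | T | F | T
F | F | T | F
F | F | F | F
The formula is true on 1 of the 8 rows.

1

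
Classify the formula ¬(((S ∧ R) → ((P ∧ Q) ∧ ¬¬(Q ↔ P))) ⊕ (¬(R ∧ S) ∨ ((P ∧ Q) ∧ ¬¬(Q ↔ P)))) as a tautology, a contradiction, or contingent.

P | Q | R | S | φ
- | - | - | - | -
T | T | T | T | T
T | T | T | F | T
T | T | F | T | T
T | T | F | F | T
T | F | T | T | T
T | F | T | F | T
T | F | F | T | T
T | F | F | F | T
F | T | T | T | T
F | T | T | F | T
F | T | F | T | T
F | T | F | F | T
F | F | T | T | T
F | F | T | F | T
F | F | F | T | T
F | F | F | F | T
Every row is T, so the formula is a tautology.

tautology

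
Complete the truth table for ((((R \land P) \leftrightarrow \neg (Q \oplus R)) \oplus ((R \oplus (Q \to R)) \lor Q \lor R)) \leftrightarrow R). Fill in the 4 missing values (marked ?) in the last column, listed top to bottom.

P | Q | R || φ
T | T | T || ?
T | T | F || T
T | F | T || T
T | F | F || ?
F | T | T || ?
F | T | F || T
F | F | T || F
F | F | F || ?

Row P=T, Q=T, R=T: (((R \land P) \leftrightarrow \neg (Q \oplus R)) \oplus ((R \oplus (Q \to R)) \lor Q \lor R)) = F, so the formula = F.
Row P=T, Q=F, R=F: (((R \land P) \leftrightarrow \neg (Q \oplus R)) \oplus ((R \oplus (Q \to R)) \lor Q \lor R)) = T, so the formula = F.
Row P=F, Q=T, R=T: (((R \land P) \leftrightarrow \neg (Q \oplus R)) \oplus ((R \oplus (Q \to R)) \lor Q \lor R)) = T, so the formula = T.
Row P=F, Q=F, R=F: (((R \land P) \leftrightarrow \neg (Q \oplus R)) \oplus ((R \oplus (Q \to R)) \lor Q \lor R)) = T, so the formula = F.

F, F, T, F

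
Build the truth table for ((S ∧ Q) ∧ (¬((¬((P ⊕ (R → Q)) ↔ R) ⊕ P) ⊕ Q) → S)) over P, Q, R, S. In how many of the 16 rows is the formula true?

4

P  Q  R  S  |  φ
F  F  F  F  |  F
F  F  F  T  |  F
F  F  T  F  |  F
F  F  T  T  |  F
F  T  F  F  |  F
F  T  F  T  |  T
F  T  T  F  |  F
F  T  T  T  |  T
T  F  F  F  |  F
T  F  F  T  |  F
T  F  T  F  |  F
T  F  T  T  |  F
T  T  F  F  |  F
T  T  F  T  |  T
T  T  T  F  |  F
T  T  T  T  |  T
The formula is true on 4 of the 16 rows.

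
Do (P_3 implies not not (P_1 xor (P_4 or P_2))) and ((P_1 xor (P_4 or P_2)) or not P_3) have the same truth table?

equivalent

 P_1    P_2    P_3    P_4   |    φ      ψ  
 True   True   True   True  |  False  False
 True   True   True  False  |  False  False
 True   True  False   True  |   True   True
 True   True  False  False  |   True   True
 True  False   True   True  |  False  False
 True  False   True  False  |   True   True
 True  False  False   True  |   True   True
 True  False  False  False  |   True   True
False   True   True   True  |   True   True
False   True   True  False  |   True   True
False   True  False   True  |   True   True
False   True  False  False  |   True   True
False  False   True   True  |   True   True
False  False   True  False  |  False  False
False  False  False   True  |   True   True
False  False  False  False  |   True   True
The columns for φ and ψ agree on every row, so they are logically equivalent.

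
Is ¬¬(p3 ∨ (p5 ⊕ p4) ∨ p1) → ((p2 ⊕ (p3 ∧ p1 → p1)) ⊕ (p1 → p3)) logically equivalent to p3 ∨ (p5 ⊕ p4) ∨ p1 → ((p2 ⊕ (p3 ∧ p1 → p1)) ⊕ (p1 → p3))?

equivalent

p1  p2  p3  p4  p5  |  φ  ψ
F   F   F   F   F   |  T  T
F   F   F   F   T   |  F  F
F   F   F   T   F   |  F  F
F   F   F   T   T   |  T  T
F   F   T   F   F   |  F  F
F   F   T   F   T   |  F  F
F   F   T   T   F   |  F  F
F   F   T   T   T   |  F  F
F   T   F   F   F   |  T  T
F   T   F   F   T   |  T  T
F   T   F   T   F   |  T  T
F   T   F   T   T   |  T  T
F   T   T   F   F   |  T  T
F   T   T   F   T   |  T  T
F   T   T   T   F   |  T  T
F   T   T   T   T   |  T  T
T   F   F   F   F   |  T  T
T   F   F   F   T   |  T  T
T   F   F   T   F   |  T  T
T   F   F   T   T   |  T  T
T   F   T   F   F   |  F  F
T   F   T   F   T   |  F  F
T   F   T   T   F   |  F  F
T   F   T   T   T   |  F  F
T   T   F   F   F   |  F  F
T   T   F   F   T   |  F  F
T   T   F   T   F   |  F  F
T   T   F   T   T   |  F  F
T   T   T   F   F   |  T  T
T   T   T   F   T   |  T  T
T   T   T   T   F   |  T  T
T   T   T   T   T   |  T  T
The columns for φ and ψ agree on every row, so they are logically equivalent.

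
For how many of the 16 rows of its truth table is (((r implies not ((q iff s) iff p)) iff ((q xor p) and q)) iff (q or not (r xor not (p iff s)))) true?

10

p | q | r | s || φ
T | T | T | T || T
T | T | T | F || F
T | T | F | T || F
T | T | F | F || F
T | F | T | T || T
T | F | T | F || T
T | F | F | T || F
T | F | F | F || T
F | T | T | T || T
F | T | T | F || F
F | T | F | T || T
F | T | F | F || T
F | F | T | T || T
F | F | T | F || T
F | F | F | T || T
F | F | F | F || F
The formula is true on 10 of the 16 rows.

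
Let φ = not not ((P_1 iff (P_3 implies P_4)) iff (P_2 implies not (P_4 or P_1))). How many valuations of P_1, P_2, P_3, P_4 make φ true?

8

P_1  P_2  P_3  P_4  |  (P_3 implies P_4)  (P_1 iff (P_3 implies P_4))  (P_4 or P_1)  not (P_4 or P_1)  φ
 0    0    0    0   |          1                       0                    0               1          0
 0    0    0    1   |          1                       0                    1               0          0
 0    0    1    0   |          0                       1                    0               1          1
 0    0    1    1   |          1                       0                    1               0          0
 0    1    0    0   |          1                       0                    0               1          0
 0    1    0    1   |          1                       0                    1               0          1
 0    1    1    0   |          0                       1                    0               1          1
 0    1    1    1   |          1                       0                    1               0          1
 1    0    0    0   |          1                       1                    1               0          1
 1    0    0    1   |          1                       1                    1               0          1
 1    0    1    0   |          0                       0                    1               0          0
 1    0    1    1   |          1                       1                    1               0          1
 1    1    0    0   |          1                       1                    1               0          0
 1    1    0    1   |          1                       1                    1               0          0
 1    1    1    0   |          0                       0                    1               0          1
 1    1    1    1   |          1                       1                    1               0          0
The formula is true on 8 of the 16 rows.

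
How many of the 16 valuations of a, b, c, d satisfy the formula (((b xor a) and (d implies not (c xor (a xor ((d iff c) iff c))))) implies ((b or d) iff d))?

a | b | c | d | φ
- | - | - | - | -
T | T | T | T | T
T | T | T | F | T
T | T | F | T | T
T | T | F | F | T
T | F | T | T | T
T | F | T | F | T
T | F | F | T | T
T | F | F | F | T
F | T | T | T | T
F | T | T | F | F
F | T | F | T | T
F | T | F | F | F
F | F | T | T | T
F | F | T | F | T
F | F | F | T | T
F | F | F | F | T
The formula is true on 14 of the 16 rows.

14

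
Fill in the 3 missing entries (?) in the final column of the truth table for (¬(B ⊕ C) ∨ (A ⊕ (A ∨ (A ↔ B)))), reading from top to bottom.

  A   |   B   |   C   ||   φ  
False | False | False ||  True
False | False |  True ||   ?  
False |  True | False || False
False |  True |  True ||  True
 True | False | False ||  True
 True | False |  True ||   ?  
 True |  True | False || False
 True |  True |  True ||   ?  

Row A=False, B=False, C=True: ¬(B ⊕ C) = False, (A ⊕ (A ∨ (A ↔ B))) = True, so the formula = True.
Row A=True, B=False, C=True: ¬(B ⊕ C) = False, (A ⊕ (A ∨ (A ↔ B))) = False, so the formula = False.
Row A=True, B=True, C=True: ¬(B ⊕ C) = True, (A ⊕ (A ∨ (A ↔ B))) = False, so the formula = True.

True, False, True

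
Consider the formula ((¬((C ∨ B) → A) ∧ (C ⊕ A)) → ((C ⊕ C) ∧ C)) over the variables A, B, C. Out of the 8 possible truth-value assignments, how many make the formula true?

A | B | C || φ
T | T | T || T
T | T | F || T
T | F | T || T
T | F | F || T
F | T | T || F
F | T | F || T
F | F | T || F
F | F | F || T
The formula is true on 6 of the 8 rows.

6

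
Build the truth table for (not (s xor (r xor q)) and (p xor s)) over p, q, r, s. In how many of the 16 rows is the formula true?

4

p | q | r | s | (r xor q) | (s xor (r xor q)) | not (s xor (r xor q)) | (p xor s) | φ
- | - | - | - | --------- | ----------------- | --------------------- | --------- | -
0 | 0 | 0 | 0 |     0     |         0         |           1           |     0     | 0
0 | 0 | 0 | 1 |     0     |         1         |           0           |     1     | 0
0 | 0 | 1 | 0 |     1     |         1         |           0           |     0     | 0
0 | 0 | 1 | 1 |     1     |         0         |           1           |     1     | 1
0 | 1 | 0 | 0 |     1     |         1         |           0           |     0     | 0
0 | 1 | 0 | 1 |     1     |         0         |           1           |     1     | 1
0 | 1 | 1 | 0 |     0     |         0         |           1           |     0     | 0
0 | 1 | 1 | 1 |     0     |         1         |           0           |     1     | 0
1 | 0 | 0 | 0 |     0     |         0         |           1           |     1     | 1
1 | 0 | 0 | 1 |     0     |         1         |           0           |     0     | 0
1 | 0 | 1 | 0 |     1     |         1         |           0           |     1     | 0
1 | 0 | 1 | 1 |     1     |         0         |           1           |     0     | 0
1 | 1 | 0 | 0 |     1     |         1         |           0           |     1     | 0
1 | 1 | 0 | 1 |     1     |         0         |           1           |     0     | 0
1 | 1 | 1 | 0 |     0     |         0         |           1           |     1     | 1
1 | 1 | 1 | 1 |     0     |         1         |           0           |     0     | 0
The formula is true on 4 of the 16 rows.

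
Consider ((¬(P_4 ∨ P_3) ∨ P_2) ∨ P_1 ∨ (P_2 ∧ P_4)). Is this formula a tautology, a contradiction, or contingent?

contingent

P_1 | P_2 | P_3 | P_4 | (P_4 ∨ P_3) | ¬(P_4 ∨ P_3) | (¬(P_4 ∨ P_3) ∨ P_2) | (P_2 ∧ P_4) | φ
--- | --- | --- | --- | ----------- | ------------ | -------------------- | ----------- | -
 T  |  T  |  T  |  T  |      T      |      F       |          T           |      T      | T
 T  |  T  |  T  |  F  |      T      |      F       |          T           |      F      | T
 T  |  T  |  F  |  T  |      T      |      F       |          T           |      T      | T
 T  |  T  |  F  |  F  |      F      |      T       |          T           |      F      | T
 T  |  F  |  T  |  T  |      T      |      F       |          F           |      F      | T
 T  |  F  |  T  |  F  |      T      |      F       |          F           |      F      | T
 T  |  F  |  F  |  T  |      T      |      F       |          F           |      F      | T
 T  |  F  |  F  |  F  |      F      |      T       |          T           |      F      | T
 F  |  T  |  T  |  T  |      T      |      F       |          T           |      T      | T
 F  |  T  |  T  |  F  |      T      |      F       |          T           |      F      | T
 F  |  T  |  F  |  T  |      T      |      F       |          T           |      T      | T
 F  |  T  |  F  |  F  |      F      |      T       |          T           |      F      | T
 F  |  F  |  T  |  T  |      T      |      F       |          F           |      F      | F
 F  |  F  |  T  |  F  |      T      |      F       |          F           |      F      | F
 F  |  F  |  F  |  T  |      T      |      F       |          F           |      F      | F
 F  |  F  |  F  |  F  |      F      |      T       |          T           |      F      | T
13 of 16 rows are T, so the formula is contingent.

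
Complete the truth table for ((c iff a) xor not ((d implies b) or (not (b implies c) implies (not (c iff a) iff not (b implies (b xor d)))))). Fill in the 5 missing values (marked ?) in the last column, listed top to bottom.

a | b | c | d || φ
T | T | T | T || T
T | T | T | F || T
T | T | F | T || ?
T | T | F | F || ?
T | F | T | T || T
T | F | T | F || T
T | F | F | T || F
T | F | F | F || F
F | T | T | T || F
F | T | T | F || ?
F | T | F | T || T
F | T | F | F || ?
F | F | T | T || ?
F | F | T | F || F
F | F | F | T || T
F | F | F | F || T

F, F, F, T, F

Row a=T, b=T, c=F, d=T: (c iff a) = F, not ((d implies b) or (not (b implies c) implies (not (c iff a) iff not (b implies (b xor d))))) = F, so the formula = F.
Row a=T, b=T, c=F, d=F: (c iff a) = F, not ((d implies b) or (not (b implies c) implies (not (c iff a) iff not (b implies (b xor d))))) = F, so the formula = F.
Row a=F, b=T, c=T, d=F: (c iff a) = F, not ((d implies b) or (not (b implies c) implies (not (c iff a) iff not (b implies (b xor d))))) = F, so the formula = F.
Row a=F, b=T, c=F, d=F: (c iff a) = T, not ((d implies b) or (not (b implies c) implies (not (c iff a) iff not (b implies (b xor d))))) = F, so the formula = T.
Row a=F, b=F, c=T, d=T: (c iff a) = F, not ((d implies b) or (not (b implies c) implies (not (c iff a) iff not (b implies (b xor d))))) = F, so the formula = F.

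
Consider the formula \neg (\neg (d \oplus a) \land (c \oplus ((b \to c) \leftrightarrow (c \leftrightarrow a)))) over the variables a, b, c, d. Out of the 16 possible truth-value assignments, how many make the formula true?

12

a | b | c | d | φ
- | - | - | - | -
T | T | T | T | T
T | T | T | F | T
T | T | F | T | F
T | T | F | F | T
T | F | T | T | T
T | F | T | F | T
T | F | F | T | T
T | F | F | F | T
F | T | T | T | T
F | T | T | F | F
F | T | F | T | T
F | T | F | F | T
F | F | T | T | T
F | F | T | F | F
F | F | F | T | T
F | F | F | F | F
The formula is true on 12 of the 16 rows.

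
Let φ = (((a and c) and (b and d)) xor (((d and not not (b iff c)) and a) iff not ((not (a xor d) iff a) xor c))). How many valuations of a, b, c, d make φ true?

7

  a   |   b   |   c   |   d   ||   φ  
 True |  True |  True |  True || False
 True |  True |  True | False ||  True
 True |  True | False |  True ||  True
 True |  True | False | False || False
 True | False |  True |  True || False
 True | False |  True | False ||  True
 True | False | False |  True || False
 True | False | False | False || False
False |  True |  True |  True || False
False |  True |  True | False ||  True
False |  True | False |  True ||  True
False |  True | False | False || False
False | False |  True |  True || False
False | False |  True | False ||  True
False | False | False |  True ||  True
False | False | False | False || False
The formula is true on 7 of the 16 rows.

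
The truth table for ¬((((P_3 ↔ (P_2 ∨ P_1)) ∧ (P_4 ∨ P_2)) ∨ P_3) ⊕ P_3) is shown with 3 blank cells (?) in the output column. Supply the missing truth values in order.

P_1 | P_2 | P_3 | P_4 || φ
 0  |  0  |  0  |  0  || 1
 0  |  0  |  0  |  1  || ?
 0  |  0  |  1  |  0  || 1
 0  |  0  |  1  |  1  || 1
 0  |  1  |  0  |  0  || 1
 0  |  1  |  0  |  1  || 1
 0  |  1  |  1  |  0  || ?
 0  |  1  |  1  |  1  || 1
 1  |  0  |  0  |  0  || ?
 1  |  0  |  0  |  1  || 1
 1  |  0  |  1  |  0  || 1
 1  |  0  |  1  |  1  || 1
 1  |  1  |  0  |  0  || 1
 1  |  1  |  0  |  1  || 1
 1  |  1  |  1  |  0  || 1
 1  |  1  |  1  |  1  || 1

0, 1, 1

Row P_1=0, P_2=0, P_3=0, P_4=1: (((P_3 ↔ (P_2 ∨ P_1)) ∧ (P_4 ∨ P_2)) ∨ P_3) = 1, ((((P_3 ↔ (P_2 ∨ P_1)) ∧ (P_4 ∨ P_2)) ∨ P_3) ⊕ P_3) = 1, so the formula = 0.
Row P_1=0, P_2=1, P_3=1, P_4=0: (((P_3 ↔ (P_2 ∨ P_1)) ∧ (P_4 ∨ P_2)) ∨ P_3) = 1, ((((P_3 ↔ (P_2 ∨ P_1)) ∧ (P_4 ∨ P_2)) ∨ P_3) ⊕ P_3) = 0, so the formula = 1.
Row P_1=1, P_2=0, P_3=0, P_4=0: (((P_3 ↔ (P_2 ∨ P_1)) ∧ (P_4 ∨ P_2)) ∨ P_3) = 0, ((((P_3 ↔ (P_2 ∨ P_1)) ∧ (P_4 ∨ P_2)) ∨ P_3) ⊕ P_3) = 0, so the formula = 1.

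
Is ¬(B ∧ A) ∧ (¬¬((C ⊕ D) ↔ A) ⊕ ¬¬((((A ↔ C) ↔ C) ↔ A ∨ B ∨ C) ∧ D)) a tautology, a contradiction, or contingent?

contingent

A | B | C | D || φ
0 | 0 | 0 | 0 || 1
0 | 0 | 0 | 1 || 1
0 | 0 | 1 | 0 || 0
0 | 0 | 1 | 1 || 1
0 | 1 | 0 | 0 || 1
0 | 1 | 0 | 1 || 0
0 | 1 | 1 | 0 || 0
0 | 1 | 1 | 1 || 1
1 | 0 | 0 | 0 || 0
1 | 0 | 0 | 1 || 0
1 | 0 | 1 | 0 || 1
1 | 0 | 1 | 1 || 1
1 | 1 | 0 | 0 || 0
1 | 1 | 0 | 1 || 0
1 | 1 | 1 | 0 || 0
1 | 1 | 1 | 1 || 0
7 of 16 rows are 1, so the formula is contingent.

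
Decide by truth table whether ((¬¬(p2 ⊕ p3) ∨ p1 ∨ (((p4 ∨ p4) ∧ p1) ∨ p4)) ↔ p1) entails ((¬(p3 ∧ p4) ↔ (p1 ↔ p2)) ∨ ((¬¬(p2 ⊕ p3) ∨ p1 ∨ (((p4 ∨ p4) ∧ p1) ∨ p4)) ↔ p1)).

p1 | p2 | p3 | p4 | φ | ψ
-- | -- | -- | -- | - | -
F  | F  | F  | F  | T | T
F  | F  | F  | T  | F | T
F  | F  | T  | F  | F | T
F  | F  | T  | T  | F | F
F  | T  | F  | F  | F | F
F  | T  | F  | T  | F | F
F  | T  | T  | F  | T | T
F  | T  | T  | T  | F | T
T  | F  | F  | F  | T | T
T  | F  | F  | T  | T | T
T  | F  | T  | F  | T | T
T  | F  | T  | T  | T | T
T  | T  | F  | F  | T | T
T  | T  | F  | T  | T | T
T  | T  | T  | F  | T | T
T  | T  | T  | T  | T | T
In every row where φ is true, ψ is also true, so φ ⊨ ψ.

yes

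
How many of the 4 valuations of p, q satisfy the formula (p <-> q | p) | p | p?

3

p  q     ((p <-> (q | p)) | p | p)
1  1                 1            
1  0                 1            
0  1                 0            
0  0                 1            
The formula is true on 3 of the 4 rows.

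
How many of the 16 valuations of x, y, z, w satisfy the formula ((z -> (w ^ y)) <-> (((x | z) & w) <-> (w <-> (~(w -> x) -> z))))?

x  y  z  w     (w ^ y)  (z -> (w ^ y))  (x | z)  ((x | z) & w)  (w -> x)  ~(w -> x)  (~(w -> x) -> z)  (w <-> (~(w -> x) -> z))  φ
1  1  1  1        0           0            1           1           1          0             1                     1              0
1  1  1  0        1           1            1           0           1          0             1                     0              1
1  1  0  1        0           1            1           1           1          0             1                     1              1
1  1  0  0        1           1            1           0           1          0             1                     0              1
1  0  1  1        1           1            1           1           1          0             1                     1              1
1  0  1  0        0           0            1           0           1          0             1                     0              0
1  0  0  1        1           1            1           1           1          0             1                     1              1
1  0  0  0        0           1            1           0           1          0             1                     0              1
0  1  1  1        0           0            1           1           0          1             1                     1              0
0  1  1  0        1           1            1           0           1          0             1                     0              1
0  1  0  1        0           1            0           0           0          1             0                     0              1
0  1  0  0        1           1            0           0           1          0             1                     0              1
0  0  1  1        1           1            1           1           0          1             1                     1              1
0  0  1  0        0           0            1           0           1          0             1                     0              0
0  0  0  1        1           1            0           0           0          1             0                     0              1
0  0  0  0        0           1            0           0           1          0             1                     0              1
The formula is true on 12 of the 16 rows.

12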